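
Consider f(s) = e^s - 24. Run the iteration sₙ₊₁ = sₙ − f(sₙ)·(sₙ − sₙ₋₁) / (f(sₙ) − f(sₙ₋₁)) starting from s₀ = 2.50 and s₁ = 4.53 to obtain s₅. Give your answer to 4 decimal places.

f(2.50) = -11.817506, f(4.53) = 68.758561
s₂ = 4.530000 − 68.758561·(4.530000 − 2.500000) / (68.758561 − (-11.817506)) = 4.530000 − (139.579879)/(80.576067) = 2.797725
f(2.797725) = -7.592717
s₃ = 2.797725 − (-7.592717)·(2.797725 − 4.530000) / (-7.592717 − 68.758561) = 2.797725 − (13.152671)/(-76.351278) = 2.969991
f(2.969991) = -4.508264
s₄ = 2.969991 − (-4.508264)·(2.969991 − 2.797725) / (-4.508264 − (-7.592717)) = 2.969991 − (-0.776617)/(3.084453) = 3.221775
f(3.221775) = 1.072585
s₅ = 3.221775 − 1.072585·(3.221775 − 2.969991) / (1.072585 − (-4.508264)) = 3.221775 − (0.270060)/(5.580849) = 3.173384

3.1734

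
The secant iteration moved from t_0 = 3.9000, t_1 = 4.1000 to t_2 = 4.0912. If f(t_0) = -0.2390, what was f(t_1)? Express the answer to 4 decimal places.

0.0110

The secant line through (3.9000, -0.2390) and (4.1000, f(t_1)) crosses zero at t_2 = 4.0912.
So (3.9000, -0.2390), (4.1000, f(t_1)), (4.0912, 0) are collinear:
f(t_1) = -0.2390 · (4.1000 − 4.0912) / (3.9000 − 4.0912) = -0.2390 · (0.008800)/(-0.191200) = 0.011000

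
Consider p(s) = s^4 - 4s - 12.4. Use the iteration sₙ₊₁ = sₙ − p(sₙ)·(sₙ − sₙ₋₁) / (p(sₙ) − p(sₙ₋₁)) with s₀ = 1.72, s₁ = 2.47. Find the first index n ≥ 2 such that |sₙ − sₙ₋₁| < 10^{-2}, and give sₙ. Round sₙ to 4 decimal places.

p(1.72) = -10.527869, p(2.47) = 14.940981
s₂ = 2.470000 − 14.940981·(0.750000)/(25.468850) = 2.030022;  |Δ| = 0.439978
p(2.030022) = -3.537537
s₃ = 2.030022 − (-3.537537)·(-0.439978)/(-18.478518) = 2.114252;  |Δ| = 0.084230
p(2.114252) = -0.875573
s₄ = 2.114252 − (-0.875573)·(0.084230)/(2.661964) = 2.141956;  |Δ| = 0.027705
p(2.141956) = 0.081708
s₅ = 2.141956 − 0.081708·(0.027705)/(0.957281) = 2.139592;  |Δ| = 0.002365
|s₅ − s₄| = 0.002365 < 10^{-2}

n = 5, sₙ = 2.1396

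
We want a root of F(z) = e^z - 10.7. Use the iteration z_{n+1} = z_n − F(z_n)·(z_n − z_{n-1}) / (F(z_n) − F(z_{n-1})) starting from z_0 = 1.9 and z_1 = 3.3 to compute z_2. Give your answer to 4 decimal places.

F(1.9) = -4.014106, F(3.3) = 16.412639
z_2 = 3.300000 − 16.412639·(3.300000 − 1.900000) / (16.412639 − (-4.014106)) = 3.300000 − (22.977694)/(20.426744) = 2.175117

2.1751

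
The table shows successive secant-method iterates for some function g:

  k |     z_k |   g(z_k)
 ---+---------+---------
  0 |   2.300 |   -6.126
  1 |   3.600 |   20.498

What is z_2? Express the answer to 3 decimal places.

z_2 = 3.600 − 20.498·(3.600 − 2.300) / (20.498 − (-6.126))
   = 3.600 − (26.64740)/(26.62400) = 2.59912

2.599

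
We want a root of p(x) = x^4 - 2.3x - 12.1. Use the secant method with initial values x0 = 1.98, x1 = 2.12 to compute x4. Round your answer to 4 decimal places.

p(1.98) = -1.284464, p(2.12) = 3.223631
x2 = 2.120000 − 3.223631·(2.120000 − 1.980000) / (3.223631 − (-1.284464)) = 2.120000 − (0.451308)/(4.508095) = 2.019889
p(2.019889) = -0.099729
x3 = 2.019889 − (-0.099729)·(2.019889 − 2.120000) / (-0.099729 − 3.223631) = 2.019889 − (0.009984)/(-3.323361) = 2.022894
p(2.022894) = -0.007387
x4 = 2.022894 − (-0.007387)·(2.022894 − 2.019889) / (-0.007387 − (-0.099729)) = 2.022894 − (-0.000022)/(0.092342) = 2.023134

2.0231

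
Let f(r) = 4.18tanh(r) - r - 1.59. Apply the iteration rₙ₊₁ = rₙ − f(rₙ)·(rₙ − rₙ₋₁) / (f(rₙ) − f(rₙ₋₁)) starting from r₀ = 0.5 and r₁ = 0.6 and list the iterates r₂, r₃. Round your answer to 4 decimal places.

0.5743, 0.5728

f(0.5) = -0.158350, f(0.6) = 0.054867
r₂ = 0.600000 − 0.054867·(0.600000 − 0.500000) / (0.054867 − (-0.158350)) = 0.600000 − (0.005487)/(0.213217) = 0.574267
f(0.574267) = 0.003005
r₃ = 0.574267 − 0.003005·(0.574267 − 0.600000) / (0.003005 − 0.054867) = 0.574267 − (-0.000077)/(-0.051862) = 0.572776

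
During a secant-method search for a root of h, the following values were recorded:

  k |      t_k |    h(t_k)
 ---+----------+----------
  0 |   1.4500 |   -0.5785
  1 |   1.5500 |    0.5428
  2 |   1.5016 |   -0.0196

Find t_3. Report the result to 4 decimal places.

t_3 = 1.5016 − (-0.0196)·(1.5016 − 1.5500) / (-0.0196 − 0.5428)
   = 1.5016 − (0.000949)/(-0.562400) = 1.503287

1.5033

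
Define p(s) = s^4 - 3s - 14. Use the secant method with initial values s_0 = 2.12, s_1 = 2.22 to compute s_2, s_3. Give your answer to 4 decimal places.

p(2.12) = -0.160369, p(2.22) = 3.629127
s_2 = 2.220000 − 3.629127·(2.220000 − 2.120000) / (3.629127 − (-0.160369)) = 2.220000 − (0.362913)/(3.789495) = 2.124232
p(2.124232) = -0.011291
s_3 = 2.124232 − (-0.011291)·(2.124232 − 2.220000) / (-0.011291 − 3.629127) = 2.124232 − (0.001081)/(-3.640418) = 2.124529

2.1242, 2.1245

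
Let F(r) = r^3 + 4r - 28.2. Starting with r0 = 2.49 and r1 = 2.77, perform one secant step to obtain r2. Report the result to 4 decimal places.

F(2.49) = -2.801751, F(2.77) = 4.133933
r2 = 2.770000 − 4.133933·(2.770000 − 2.490000) / (4.133933 − (-2.801751)) = 2.770000 − (1.157501)/(6.935684) = 2.603109

2.6031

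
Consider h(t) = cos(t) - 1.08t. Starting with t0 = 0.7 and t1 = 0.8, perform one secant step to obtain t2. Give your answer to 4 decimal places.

0.7050

h(0.7) = 0.008842, h(0.8) = -0.167293
t2 = 0.800000 − (-0.167293)·(0.800000 − 0.700000) / (-0.167293 − 0.008842) = 0.800000 − (-0.016729)/(-0.176135) = 0.705020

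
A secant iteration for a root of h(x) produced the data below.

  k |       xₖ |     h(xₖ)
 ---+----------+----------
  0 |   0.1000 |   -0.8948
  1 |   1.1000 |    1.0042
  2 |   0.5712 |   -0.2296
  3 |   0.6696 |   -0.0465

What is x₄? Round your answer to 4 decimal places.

0.6946

x₄ = 0.6696 − (-0.0465)·(0.6696 − 0.5712) / (-0.0465 − (-0.2296))
   = 0.6696 − (-0.004576)/(0.183100) = 0.694590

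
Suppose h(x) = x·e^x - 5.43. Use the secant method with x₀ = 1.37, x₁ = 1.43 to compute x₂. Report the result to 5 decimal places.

h(1.37) = -0.0385695, h(1.43) = 0.5455398
x₂ = 1.4300000 − 0.5455398·(1.4300000 − 1.3700000) / (0.5455398 − (-0.0385695)) = 1.4300000 − (0.0327324)/(0.5841094) = 1.3739619

1.37396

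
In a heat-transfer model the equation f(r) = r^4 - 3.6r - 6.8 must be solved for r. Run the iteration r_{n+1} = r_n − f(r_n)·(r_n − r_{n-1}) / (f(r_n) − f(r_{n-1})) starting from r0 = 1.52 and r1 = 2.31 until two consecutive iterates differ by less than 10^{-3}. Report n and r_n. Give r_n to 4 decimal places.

n = 6, r_n = 1.9249

f(1.52) = -6.934052, f(2.31) = 13.357963
r2 = 2.310000 − 13.357963·(0.790000)/(20.292015) = 1.789954;  |Δ| = 0.520046
f(1.789954) = -2.978642
r3 = 1.789954 − (-2.978642)·(-0.520046)/(-16.336605) = 1.884773;  |Δ| = 0.094820
f(1.884773) = -0.965850
r4 = 1.884773 − (-0.965850)·(0.094820)/(2.012792) = 1.930273;  |Δ| = 0.045500
f(1.930273) = 0.133750
r5 = 1.930273 − 0.133750·(0.045500)/(1.099600) = 1.924739;  |Δ| = 0.005534
f(1.924739) = -0.004858
r6 = 1.924739 − (-0.004858)·(-0.005534)/(-0.138608) = 1.924933;  |Δ| = 0.000194
|r6 − r5| = 0.000194 < 10^{-3}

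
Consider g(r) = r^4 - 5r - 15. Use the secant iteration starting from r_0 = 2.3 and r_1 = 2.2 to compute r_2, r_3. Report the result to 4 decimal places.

g(2.3) = 1.484100, g(2.2) = -2.574400
r_2 = 2.200000 − (-2.574400)·(2.200000 − 2.300000) / (-2.574400 − 1.484100) = 2.200000 − (0.257440)/(-4.058500) = 2.263432
g(2.263432) = -0.070744
r_3 = 2.263432 − (-0.070744)·(2.263432 − 2.200000) / (-0.070744 − (-2.574400)) = 2.263432 − (-0.004487)/(2.503656) = 2.265225

2.2634, 2.2652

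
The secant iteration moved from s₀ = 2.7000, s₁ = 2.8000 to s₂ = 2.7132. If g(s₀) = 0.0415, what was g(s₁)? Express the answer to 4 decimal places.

-0.2729

The secant line through (2.7000, 0.0415) and (2.8000, g(s₁)) crosses zero at s₂ = 2.7132.
So (2.7000, 0.0415), (2.8000, g(s₁)), (2.7132, 0) are collinear:
g(s₁) = 0.0415 · (2.8000 − 2.7132) / (2.7000 − 2.7132) = 0.0415 · (0.086800)/(-0.013200) = -0.272894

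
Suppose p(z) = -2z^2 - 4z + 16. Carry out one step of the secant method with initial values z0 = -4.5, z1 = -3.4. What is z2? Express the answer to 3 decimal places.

p(-4.5) = -6.50000, p(-3.4) = 6.48000
z2 = -3.40000 − 6.48000·(-3.40000 − (-4.50000)) / (6.48000 − (-6.50000)) = -3.40000 − (7.12800)/(12.98000) = -3.94915

-3.949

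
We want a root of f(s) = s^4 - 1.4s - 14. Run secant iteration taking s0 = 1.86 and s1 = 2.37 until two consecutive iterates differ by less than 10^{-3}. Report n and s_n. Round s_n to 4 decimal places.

n = 5, s_n = 2.0256

f(1.86) = -4.635168, f(2.37) = 14.231566
s2 = 2.370000 − 14.231566·(0.510000)/(18.866733) = 1.985296;  |Δ| = 0.384704
f(1.985296) = -1.244764
s3 = 1.985296 − (-1.244764)·(-0.384704)/(-15.476330) = 2.016238;  |Δ| = 0.030942
f(2.016238) = -0.296746
s4 = 2.016238 − (-0.296746)·(0.030942)/(0.948018) = 2.025924;  |Δ| = 0.009685
f(2.025924) = 0.009530
s5 = 2.025924 − 0.009530·(0.009685)/(0.306277) = 2.025622;  |Δ| = 0.000301
|s5 − s4| = 0.000301 < 10^{-3}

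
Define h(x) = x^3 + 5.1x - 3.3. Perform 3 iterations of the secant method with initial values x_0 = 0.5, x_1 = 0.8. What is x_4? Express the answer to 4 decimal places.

h(0.5) = -0.625000, h(0.8) = 1.292000
x_2 = 0.800000 − 1.292000·(0.800000 − 0.500000) / (1.292000 − (-0.625000)) = 0.800000 − (0.387600)/(1.917000) = 0.597809
h(0.597809) = -0.037531
x_3 = 0.597809 − (-0.037531)·(0.597809 − 0.800000) / (-0.037531 − 1.292000) = 0.597809 − (0.007588)/(-1.329531) = 0.603517
h(0.603517) = -0.002244
x_4 = 0.603517 − (-0.002244)·(0.603517 − 0.597809) / (-0.002244 − (-0.037531)) = 0.603517 − (-0.000013)/(0.035287) = 0.603880

0.6039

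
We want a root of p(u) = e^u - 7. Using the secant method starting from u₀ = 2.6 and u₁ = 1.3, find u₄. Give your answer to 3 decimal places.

p(2.6) = 6.46374, p(1.3) = -3.33070
u₂ = 1.30000 − (-3.33070)·(1.30000 − 2.60000) / (-3.33070 − 6.46374) = 1.30000 − (4.32991)/(-9.79444) = 1.74208
p(1.74208) = -1.29080
u₃ = 1.74208 − (-1.29080)·(1.74208 − 1.30000) / (-1.29080 − (-3.33070)) = 1.74208 − (-0.57064)/(2.03990) = 2.02182
p(2.02182) = 0.55202
u₄ = 2.02182 − 0.55202·(2.02182 − 1.74208) / (0.55202 − (-1.29080)) = 2.02182 − (0.15442)/(1.84282) = 1.93802

1.938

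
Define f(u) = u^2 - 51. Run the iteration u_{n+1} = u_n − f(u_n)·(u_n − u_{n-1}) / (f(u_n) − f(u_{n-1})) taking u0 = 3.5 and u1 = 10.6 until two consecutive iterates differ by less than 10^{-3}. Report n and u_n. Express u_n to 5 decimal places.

n = 6, u_n = 7.14143

f(3.5) = -38.7500000, f(10.6) = 61.3600000
u2 = 10.6000000 − 61.3600000·(7.1000000)/(100.1100000) = 6.2482270;  |Δ| = 4.3517730
f(6.2482270) = -11.9596600
u3 = 6.2482270 − (-11.9596600)·(-4.3517730)/(-73.3196600) = 6.9580737;  |Δ| = 0.7098468
f(6.9580737) = -2.5852097
u4 = 6.9580737 − (-2.5852097)·(0.7098468)/(9.3744503) = 7.1538295;  |Δ| = 0.1957558
f(7.1538295) = 0.1772769
u5 = 7.1538295 − 0.1772769·(0.1957558)/(2.7624866) = 7.1412673;  |Δ| = 0.0125622
f(7.1412673) = -0.0023013
u6 = 7.1412673 − (-0.0023013)·(-0.0125622)/(-0.1795783) = 7.1414283;  |Δ| = 0.0001610
|u6 − u5| = 0.0001610 < 10^{-3}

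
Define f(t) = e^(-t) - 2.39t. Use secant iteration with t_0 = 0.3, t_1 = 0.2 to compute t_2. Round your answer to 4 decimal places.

f(0.3) = 0.023818, f(0.2) = 0.340731
t_2 = 0.200000 − 0.340731·(0.200000 − 0.300000) / (0.340731 − 0.023818) = 0.200000 − (-0.034073)/(0.316913) = 0.307516

0.3075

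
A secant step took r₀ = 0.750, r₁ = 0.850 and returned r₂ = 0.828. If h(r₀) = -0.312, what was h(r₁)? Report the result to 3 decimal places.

0.088

The secant line through (0.750, -0.312) and (0.850, h(r₁)) crosses zero at r₂ = 0.828.
So (0.750, -0.312), (0.850, h(r₁)), (0.828, 0) are collinear:
h(r₁) = -0.312 · (0.850 − 0.828) / (0.750 − 0.828) = -0.312 · (0.02200)/(-0.07800) = 0.08800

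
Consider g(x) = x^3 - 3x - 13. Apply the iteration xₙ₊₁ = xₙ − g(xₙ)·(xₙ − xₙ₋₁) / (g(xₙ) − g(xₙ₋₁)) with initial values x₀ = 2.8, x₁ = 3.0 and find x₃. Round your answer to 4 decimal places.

g(2.8) = 0.552000, g(3.0) = 5.000000
x₂ = 3.000000 − 5.000000·(3.000000 − 2.800000) / (5.000000 − 0.552000) = 3.000000 − (1.000000)/(4.448000) = 2.775180
g(2.775180) = 0.047850
x₃ = 2.775180 − 0.047850·(2.775180 − 3.000000) / (0.047850 − 5.000000) = 2.775180 − (-0.010758)/(-4.952150) = 2.773008

2.7730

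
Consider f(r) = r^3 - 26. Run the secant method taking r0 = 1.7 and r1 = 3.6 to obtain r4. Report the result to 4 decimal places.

2.9692

f(1.7) = -21.087000, f(3.6) = 20.656000
r2 = 3.600000 − 20.656000·(3.600000 − 1.700000) / (20.656000 − (-21.087000)) = 3.600000 − (39.246400)/(41.743000) = 2.659809
f(2.659809) = -7.182962
r3 = 2.659809 − (-7.182962)·(2.659809 − 3.600000) / (-7.182962 − 20.656000) = 2.659809 − (6.753357)/(-27.838962) = 2.902395
f(2.902395) = -1.550515
r4 = 2.902395 − (-1.550515)·(2.902395 − 2.659809) / (-1.550515 − (-7.182962)) = 2.902395 − (-0.376134)/(5.632446) = 2.969175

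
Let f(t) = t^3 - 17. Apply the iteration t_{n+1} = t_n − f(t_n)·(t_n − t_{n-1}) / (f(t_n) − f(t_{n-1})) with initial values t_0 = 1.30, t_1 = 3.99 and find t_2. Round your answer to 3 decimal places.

1.949

f(1.30) = -14.80300, f(3.99) = 46.52120
t_2 = 3.99000 − 46.52120·(3.99000 − 1.30000) / (46.52120 − (-14.80300)) = 3.99000 − (125.14203)/(61.32420) = 1.94934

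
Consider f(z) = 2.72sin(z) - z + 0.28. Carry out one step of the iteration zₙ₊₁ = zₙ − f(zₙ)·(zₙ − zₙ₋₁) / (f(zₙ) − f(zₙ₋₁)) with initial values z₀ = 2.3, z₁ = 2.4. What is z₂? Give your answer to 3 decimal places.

f(2.3) = 0.00832, f(2.4) = -0.28274
z₂ = 2.40000 − (-0.28274)·(2.40000 − 2.30000) / (-0.28274 − 0.00832) = 2.40000 − (-0.02827)/(-0.29106) = 2.30286

2.303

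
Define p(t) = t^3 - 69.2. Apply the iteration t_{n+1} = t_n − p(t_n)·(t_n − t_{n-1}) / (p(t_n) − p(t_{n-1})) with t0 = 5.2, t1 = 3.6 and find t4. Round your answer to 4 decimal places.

p(5.2) = 71.408000, p(3.6) = -22.544000
t2 = 3.600000 − (-22.544000)·(3.600000 − 5.200000) / (-22.544000 − 71.408000) = 3.600000 − (36.070400)/(-93.952000) = 3.983924
p(3.983924) = -5.968565
t3 = 3.983924 − (-5.968565)·(3.983924 − 3.600000) / (-5.968565 − (-22.544000)) = 3.983924 − (-2.291474)/(16.575435) = 4.122169
p(4.122169) = 0.845031
t4 = 4.122169 − 0.845031·(4.122169 − 3.983924) / (0.845031 − (-5.968565)) = 4.122169 − (0.116821)/(6.813596) = 4.105024

4.1050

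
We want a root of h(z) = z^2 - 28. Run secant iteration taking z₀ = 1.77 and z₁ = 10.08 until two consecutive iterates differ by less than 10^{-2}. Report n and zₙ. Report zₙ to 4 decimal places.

n = 6, zₙ = 5.2915

h(1.77) = -24.867100, h(10.08) = 73.606400
z₂ = 10.080000 − 73.606400·(8.310000)/(98.473500) = 3.868489;  |Δ| = 6.211511
h(3.868489) = -13.034789
z₃ = 3.868489 − (-13.034789)·(-6.211511)/(-86.641189) = 4.802984;  |Δ| = 0.934495
h(4.802984) = -4.931343
z₄ = 4.802984 − (-4.931343)·(0.934495)/(8.103446) = 5.371670;  |Δ| = 0.568686
h(5.371670) = 0.854837
z₅ = 5.371670 − 0.854837·(0.568686)/(5.786181) = 5.287654;  |Δ| = 0.084016
h(5.287654) = -0.040720
z₆ = 5.287654 − (-0.040720)·(-0.084016)/(-0.895557) = 5.291474;  |Δ| = 0.003820
|z₆ − z₅| = 0.003820 < 10^{-2}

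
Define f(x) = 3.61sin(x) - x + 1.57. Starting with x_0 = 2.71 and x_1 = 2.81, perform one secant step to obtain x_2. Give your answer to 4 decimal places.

2.7951

f(2.71) = 0.370128, f(2.81) = -0.064767
x_2 = 2.810000 − (-0.064767)·(2.810000 − 2.710000) / (-0.064767 − 0.370128) = 2.810000 − (-0.006477)/(-0.434895) = 2.795107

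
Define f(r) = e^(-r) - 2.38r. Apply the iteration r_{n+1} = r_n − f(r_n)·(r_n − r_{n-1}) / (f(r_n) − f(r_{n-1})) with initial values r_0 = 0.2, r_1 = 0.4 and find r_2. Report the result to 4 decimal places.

f(0.2) = 0.342731, f(0.4) = -0.281680
r_2 = 0.400000 − (-0.281680)·(0.400000 − 0.200000) / (-0.281680 − 0.342731) = 0.400000 − (-0.056336)/(-0.624411) = 0.309777

0.3098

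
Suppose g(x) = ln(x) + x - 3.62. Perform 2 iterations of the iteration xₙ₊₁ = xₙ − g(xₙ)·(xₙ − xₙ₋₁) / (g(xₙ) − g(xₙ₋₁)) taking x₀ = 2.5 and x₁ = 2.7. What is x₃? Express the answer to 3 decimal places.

2.647

g(2.5) = -0.20371, g(2.7) = 0.07325
x₂ = 2.70000 − 0.07325·(2.70000 − 2.50000) / (0.07325 − (-0.20371)) = 2.70000 − (0.01465)/(0.27696) = 2.64710
g(2.64710) = 0.00057
x₃ = 2.64710 − 0.00057·(2.64710 − 2.70000) / (0.00057 − 0.07325) = 2.64710 − (-0.00003)/(-0.07268) = 2.64669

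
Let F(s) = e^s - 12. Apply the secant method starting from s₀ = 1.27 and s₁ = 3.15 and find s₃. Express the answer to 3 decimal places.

F(1.27) = -8.43915, F(3.15) = 11.33606
s₂ = 3.15000 − 11.33606·(3.15000 − 1.27000) / (11.33606 − (-8.43915)) = 3.15000 − (21.31180)/(19.77521) = 2.07230
F(2.07230) = -4.05695
s₃ = 2.07230 − (-4.05695)·(2.07230 − 3.15000) / (-4.05695 − 11.33606) = 2.07230 − (4.37219)/(-15.39302) = 2.35633

2.356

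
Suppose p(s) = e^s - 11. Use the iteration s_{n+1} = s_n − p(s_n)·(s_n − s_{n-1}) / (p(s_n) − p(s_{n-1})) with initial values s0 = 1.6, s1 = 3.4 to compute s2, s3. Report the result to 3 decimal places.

p(1.6) = -6.04697, p(3.4) = 18.96410
s2 = 3.40000 − 18.96410·(3.40000 − 1.60000) / (18.96410 − (-6.04697)) = 3.40000 − (34.13538)/(25.01107) = 2.03519
p(2.03519) = -3.34630
s3 = 2.03519 − (-3.34630)·(2.03519 − 3.40000) / (-3.34630 − 18.96410) = 2.03519 − (4.56707)/(-22.31040) = 2.23989

2.035, 2.240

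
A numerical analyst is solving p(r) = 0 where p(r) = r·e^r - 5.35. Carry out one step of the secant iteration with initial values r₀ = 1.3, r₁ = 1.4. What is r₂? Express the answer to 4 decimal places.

p(1.3) = -0.579914, p(1.4) = 0.327280
r₂ = 1.400000 − 0.327280·(1.400000 − 1.300000) / (0.327280 − (-0.579914)) = 1.400000 − (0.032728)/(0.907194) = 1.363924

1.3639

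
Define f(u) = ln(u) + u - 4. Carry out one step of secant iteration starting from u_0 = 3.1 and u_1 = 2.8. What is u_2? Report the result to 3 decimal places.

f(3.1) = 0.23140, f(2.8) = -0.17038
u_2 = 2.80000 − (-0.17038)·(2.80000 − 3.10000) / (-0.17038 − 0.23140) = 2.80000 − (0.05111)/(-0.40178) = 2.92722

2.927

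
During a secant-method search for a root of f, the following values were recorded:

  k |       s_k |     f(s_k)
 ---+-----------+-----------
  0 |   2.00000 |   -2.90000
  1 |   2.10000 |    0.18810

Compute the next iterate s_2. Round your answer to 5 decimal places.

s_2 = 2.10000 − 0.18810·(2.10000 − 2.00000) / (0.18810 − (-2.90000))
   = 2.10000 − (0.0188100)/(3.0881000) = 2.0939089

2.09391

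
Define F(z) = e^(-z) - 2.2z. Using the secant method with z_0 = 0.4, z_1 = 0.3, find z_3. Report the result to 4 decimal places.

0.3276

F(0.4) = -0.209680, F(0.3) = 0.080818
z_2 = 0.300000 − 0.080818·(0.300000 − 0.400000) / (0.080818 − (-0.209680)) = 0.300000 − (-0.008082)/(0.290498) = 0.327821
F(0.327821) = -0.000713
z_3 = 0.327821 − (-0.000713)·(0.327821 − 0.300000) / (-0.000713 − 0.080818) = 0.327821 − (-0.000020)/(-0.081531) = 0.327577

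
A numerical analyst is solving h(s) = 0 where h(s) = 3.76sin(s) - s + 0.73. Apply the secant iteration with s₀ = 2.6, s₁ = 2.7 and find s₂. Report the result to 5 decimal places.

h(2.6) = 0.0682852, h(2.7) = -0.3630517
s₂ = 2.7000000 − (-0.3630517)·(2.7000000 − 2.6000000) / (-0.3630517 − 0.0682852) = 2.7000000 − (-0.0363052)/(-0.4313368) = 2.6158311

2.61583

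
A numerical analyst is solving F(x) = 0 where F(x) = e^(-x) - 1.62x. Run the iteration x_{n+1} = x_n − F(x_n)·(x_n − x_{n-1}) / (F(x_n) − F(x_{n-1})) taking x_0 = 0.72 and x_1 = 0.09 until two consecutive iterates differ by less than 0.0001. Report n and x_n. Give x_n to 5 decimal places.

F(0.72) = -0.6796477, F(0.09) = 0.7681312
x_2 = 0.0900000 − 0.7681312·(-0.6300000)/(1.4477789) = 0.4242518;  |Δ| = 0.3342518
F(0.4242518) = -0.0330287
x_3 = 0.4242518 − (-0.0330287)·(0.3342518)/(-0.8011599) = 0.4104719;  |Δ| = 0.0137799
F(0.4104719) = -0.0016272
x_4 = 0.4104719 − (-0.0016272)·(-0.0137799)/(0.0314015) = 0.4097578;  |Δ| = 0.0007141
F(0.4097578) = 0.0000034
x_5 = 0.4097578 − 0.0000034·(-0.0007141)/(0.0016307) = 0.4097593;  |Δ| = 0.0000015
|x_5 − x_4| = 0.0000015 < 0.0001

n = 5, x_n = 0.40976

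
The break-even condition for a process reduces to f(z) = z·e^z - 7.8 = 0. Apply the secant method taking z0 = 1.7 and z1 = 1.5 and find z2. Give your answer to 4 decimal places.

1.5834

f(1.7) = 1.505711, f(1.5) = -1.077466
z2 = 1.500000 − (-1.077466)·(1.500000 − 1.700000) / (-1.077466 − 1.505711) = 1.500000 − (0.215493)/(-2.583177) = 1.583422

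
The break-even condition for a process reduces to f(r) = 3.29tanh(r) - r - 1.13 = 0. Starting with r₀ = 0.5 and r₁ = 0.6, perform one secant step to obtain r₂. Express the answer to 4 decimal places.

0.5748

f(0.5) = -0.109635, f(0.6) = 0.036893
r₂ = 0.600000 − 0.036893·(0.600000 − 0.500000) / (0.036893 − (-0.109635)) = 0.600000 − (0.003689)/(0.146528) = 0.574822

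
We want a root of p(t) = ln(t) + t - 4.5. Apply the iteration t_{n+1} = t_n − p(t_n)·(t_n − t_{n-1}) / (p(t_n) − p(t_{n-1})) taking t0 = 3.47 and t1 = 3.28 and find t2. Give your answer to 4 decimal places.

p(3.47) = 0.214155, p(3.28) = -0.032157
t2 = 3.280000 − (-0.032157)·(3.280000 − 3.470000) / (-0.032157 − 0.214155) = 3.280000 − (0.006110)/(-0.246311) = 3.304805

3.3048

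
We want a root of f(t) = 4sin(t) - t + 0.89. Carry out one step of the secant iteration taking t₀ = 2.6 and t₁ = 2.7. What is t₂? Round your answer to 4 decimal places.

f(2.6) = 0.352005, f(2.7) = -0.100480
t₂ = 2.700000 − (-0.100480)·(2.700000 − 2.600000) / (-0.100480 − 0.352005) = 2.700000 − (-0.010048)/(-0.452486) = 2.677794

2.6778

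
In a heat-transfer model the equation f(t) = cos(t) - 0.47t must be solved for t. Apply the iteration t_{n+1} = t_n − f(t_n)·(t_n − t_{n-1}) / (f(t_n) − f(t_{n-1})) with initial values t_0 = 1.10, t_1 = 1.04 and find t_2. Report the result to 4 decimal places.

f(1.10) = -0.063404, f(1.04) = 0.017420
t_2 = 1.040000 − 0.017420·(1.040000 − 1.100000) / (0.017420 − (-0.063404)) = 1.040000 − (-0.001045)/(0.080824) = 1.052932

1.0529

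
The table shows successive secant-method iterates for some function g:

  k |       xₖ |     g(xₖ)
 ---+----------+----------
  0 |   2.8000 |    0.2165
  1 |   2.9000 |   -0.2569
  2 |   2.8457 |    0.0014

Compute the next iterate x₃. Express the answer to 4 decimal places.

2.8460

x₃ = 2.8457 − 0.0014·(2.8457 − 2.9000) / (0.0014 − (-0.2569))
   = 2.8457 − (-0.000076)/(0.258300) = 2.845994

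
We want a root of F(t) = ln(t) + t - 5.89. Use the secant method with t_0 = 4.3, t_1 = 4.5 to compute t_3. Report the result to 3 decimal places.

4.407

F(4.3) = -0.13138, F(4.5) = 0.11408
t_2 = 4.50000 − 0.11408·(4.50000 − 4.30000) / (0.11408 − (-0.13138)) = 4.50000 − (0.02282)/(0.24546) = 4.40705
F(4.40705) = 0.00026
t_3 = 4.40705 − 0.00026·(4.40705 − 4.50000) / (0.00026 − 0.11408) = 4.40705 − (-0.00002)/(-0.11382) = 4.40684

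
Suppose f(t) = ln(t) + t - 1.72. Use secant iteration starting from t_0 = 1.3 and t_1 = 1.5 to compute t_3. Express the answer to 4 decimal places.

f(1.3) = -0.157636, f(1.5) = 0.185465
t_2 = 1.500000 − 0.185465·(1.500000 − 1.300000) / (0.185465 − (-0.157636)) = 1.500000 − (0.037093)/(0.343101) = 1.391889
f(1.391889) = 0.002551
t_3 = 1.391889 − 0.002551·(1.391889 − 1.500000) / (0.002551 − 0.185465) = 1.391889 − (-0.000276)/(-0.182915) = 1.390381

1.3904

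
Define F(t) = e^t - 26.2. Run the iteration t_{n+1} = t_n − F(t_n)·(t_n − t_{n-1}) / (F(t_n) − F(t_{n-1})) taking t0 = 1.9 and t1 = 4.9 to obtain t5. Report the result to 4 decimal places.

F(1.9) = -19.514106, F(4.9) = 108.089780
t2 = 4.900000 − 108.089780·(4.900000 − 1.900000) / (108.089780 − (-19.514106)) = 4.900000 − (324.269339)/(127.603885) = 2.358782
F(2.358782) = -15.621945
t3 = 2.358782 − (-15.621945)·(2.358782 − 4.900000) / (-15.621945 − 108.089780) = 2.358782 − (39.698773)/(-123.711724) = 2.679679
F(2.679679) = -11.619587
t4 = 2.679679 − (-11.619587)·(2.679679 − 2.358782) / (-11.619587 − (-15.621945)) = 2.679679 − (-3.728696)/(4.002357) = 3.611304
F(3.611304) = 10.814284
t5 = 3.611304 − 10.814284·(3.611304 − 2.679679) / (10.814284 − (-11.619587)) = 3.611304 − (10.074856)/(22.433872) = 3.162213

3.1622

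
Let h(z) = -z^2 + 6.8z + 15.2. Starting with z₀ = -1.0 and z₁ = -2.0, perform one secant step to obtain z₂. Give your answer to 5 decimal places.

h(-1.0) = 7.4000000, h(-2.0) = -2.4000000
z₂ = -2.0000000 − (-2.4000000)·(-2.0000000 − (-1.0000000)) / (-2.4000000 − 7.4000000) = -2.0000000 − (2.4000000)/(-9.8000000) = -1.7551020

-1.75510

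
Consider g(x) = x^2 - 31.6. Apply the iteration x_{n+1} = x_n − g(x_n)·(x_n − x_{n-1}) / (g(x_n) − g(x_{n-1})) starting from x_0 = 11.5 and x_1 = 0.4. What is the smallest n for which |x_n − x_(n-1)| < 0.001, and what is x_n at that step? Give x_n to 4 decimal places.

n = 8, x_n = 5.6214

g(11.5) = 100.650000, g(0.4) = -31.440000
x_2 = 0.400000 − (-31.440000)·(-11.100000)/(-132.090000) = 3.042017;  |Δ| = 2.642017
g(3.042017) = -22.346134
x_3 = 3.042017 − (-22.346134)·(2.642017)/(9.093866) = 9.534180;  |Δ| = 6.492163
g(9.534180) = 59.300582
x_4 = 9.534180 − 59.300582·(6.492163)/(81.646716) = 4.818876;  |Δ| = 4.715303
g(4.818876) = -8.378431
x_5 = 4.818876 − (-8.378431)·(-4.715303)/(-67.679014) = 5.402615;  |Δ| = 0.583739
g(5.402615) = -2.411754
x_6 = 5.402615 − (-2.411754)·(0.583739)/(5.966678) = 5.638564;  |Δ| = 0.235949
g(5.638564) = 0.193405
x_7 = 5.638564 − 0.193405·(0.235949)/(2.605158) = 5.621047;  |Δ| = 0.017517
g(5.621047) = -0.003826
x_8 = 5.621047 − (-0.003826)·(-0.017517)/(-0.197231) = 5.621387;  |Δ| = 0.000340
|x_8 − x_7| = 0.000340 < 0.001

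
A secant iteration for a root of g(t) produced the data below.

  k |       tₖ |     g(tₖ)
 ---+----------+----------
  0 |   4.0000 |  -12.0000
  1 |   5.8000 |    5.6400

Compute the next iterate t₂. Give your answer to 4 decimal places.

t₂ = 5.8000 − 5.6400·(5.8000 − 4.0000) / (5.6400 − (-12.0000))
   = 5.8000 − (10.152000)/(17.640000) = 5.224490

5.2245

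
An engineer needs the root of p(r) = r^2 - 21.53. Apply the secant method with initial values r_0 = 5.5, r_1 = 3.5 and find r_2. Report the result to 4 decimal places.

4.5311

p(5.5) = 8.720000, p(3.5) = -9.280000
r_2 = 3.500000 − (-9.280000)·(3.500000 − 5.500000) / (-9.280000 − 8.720000) = 3.500000 − (18.560000)/(-18.000000) = 4.531111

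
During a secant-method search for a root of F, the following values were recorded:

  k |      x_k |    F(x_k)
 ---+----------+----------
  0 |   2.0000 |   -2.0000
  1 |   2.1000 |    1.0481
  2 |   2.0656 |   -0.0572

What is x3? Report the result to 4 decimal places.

x3 = 2.0656 − (-0.0572)·(2.0656 − 2.1000) / (-0.0572 − 1.0481)
   = 2.0656 − (0.001968)/(-1.105300) = 2.067380

2.0674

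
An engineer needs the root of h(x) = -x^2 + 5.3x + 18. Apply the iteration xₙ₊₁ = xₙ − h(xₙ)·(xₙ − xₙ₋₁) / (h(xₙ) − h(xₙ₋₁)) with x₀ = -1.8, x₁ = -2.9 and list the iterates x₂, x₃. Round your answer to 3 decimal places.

-2.322, -2.351

h(-1.8) = 5.22000, h(-2.9) = -5.78000
x₂ = -2.90000 − (-5.78000)·(-2.90000 − (-1.80000)) / (-5.78000 − 5.22000) = -2.90000 − (6.35800)/(-11.00000) = -2.32200
h(-2.32200) = 0.30172
x₃ = -2.32200 − 0.30172·(-2.32200 − (-2.90000)) / (0.30172 − (-5.78000)) = -2.32200 − (0.17439)/(6.08172) = -2.35067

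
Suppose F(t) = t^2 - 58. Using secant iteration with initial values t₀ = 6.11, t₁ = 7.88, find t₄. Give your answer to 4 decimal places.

F(6.11) = -20.667900, F(7.88) = 4.094400
t₂ = 7.880000 − 4.094400·(7.880000 − 6.110000) / (4.094400 − (-20.667900)) = 7.880000 − (7.247088)/(24.762300) = 7.587334
F(7.587334) = -0.432366
t₃ = 7.587334 − (-0.432366)·(7.587334 − 7.880000) / (-0.432366 − 4.094400) = 7.587334 − (0.126539)/(-4.526766) = 7.615287
F(7.615287) = -0.007400
t₄ = 7.615287 − (-0.007400)·(7.615287 − 7.587334) / (-0.007400 − (-0.432366)) = 7.615287 − (-0.000207)/(0.424966) = 7.615774

7.6158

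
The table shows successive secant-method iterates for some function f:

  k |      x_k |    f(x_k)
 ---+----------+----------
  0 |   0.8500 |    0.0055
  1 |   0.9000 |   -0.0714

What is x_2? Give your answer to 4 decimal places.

x_2 = 0.9000 − (-0.0714)·(0.9000 − 0.8500) / (-0.0714 − 0.0055)
   = 0.9000 − (-0.003570)/(-0.076900) = 0.853576

0.8536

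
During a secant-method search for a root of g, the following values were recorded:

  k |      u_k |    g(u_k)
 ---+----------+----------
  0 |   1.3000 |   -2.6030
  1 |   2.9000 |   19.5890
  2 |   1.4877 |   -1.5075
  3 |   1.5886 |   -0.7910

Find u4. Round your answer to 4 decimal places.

1.7000

u4 = 1.5886 − (-0.7910)·(1.5886 − 1.4877) / (-0.7910 − (-1.5075))
   = 1.5886 − (-0.079812)/(0.716500) = 1.699991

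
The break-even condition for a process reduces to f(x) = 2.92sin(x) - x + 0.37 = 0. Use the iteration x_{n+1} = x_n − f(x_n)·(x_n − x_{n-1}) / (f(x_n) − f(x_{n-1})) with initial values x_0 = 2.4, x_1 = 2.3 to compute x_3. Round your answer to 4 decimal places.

f(2.4) = -0.057648, f(2.3) = 0.247459
x_2 = 2.300000 − 0.247459·(2.300000 − 2.400000) / (0.247459 − (-0.057648)) = 2.300000 − (-0.024746)/(0.305107) = 2.381106
f(2.381106) = 0.001575
x_3 = 2.381106 − 0.001575·(2.381106 − 2.300000) / (0.001575 − 0.247459) = 2.381106 − (0.000128)/(-0.245884) = 2.381625

2.3816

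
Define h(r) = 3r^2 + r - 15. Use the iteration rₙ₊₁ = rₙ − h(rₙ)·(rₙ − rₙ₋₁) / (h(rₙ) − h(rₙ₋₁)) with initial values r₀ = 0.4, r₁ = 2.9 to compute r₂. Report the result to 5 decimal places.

h(0.4) = -14.1200000, h(2.9) = 13.1300000
r₂ = 2.9000000 − 13.1300000·(2.9000000 − 0.4000000) / (13.1300000 − (-14.1200000)) = 2.9000000 − (32.8250000)/(27.2500000) = 1.6954128

1.69541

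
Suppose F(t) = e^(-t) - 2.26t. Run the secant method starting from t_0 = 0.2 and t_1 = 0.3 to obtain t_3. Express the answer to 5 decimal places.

F(0.2) = 0.3667308, F(0.3) = 0.0628182
t_2 = 0.3000000 − 0.0628182·(0.3000000 − 0.2000000) / (0.0628182 − 0.3667308) = 0.3000000 − (0.0062818)/(-0.3039125) = 0.3206698
F(0.3206698) = 0.0009490
t_3 = 0.3206698 − 0.0009490·(0.3206698 − 0.3000000) / (0.0009490 − 0.0628182) = 0.3206698 − (0.0000196)/(-0.0618692) = 0.3209869

0.32099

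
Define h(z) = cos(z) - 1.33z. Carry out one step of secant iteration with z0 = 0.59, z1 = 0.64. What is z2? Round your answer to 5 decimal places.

h(0.59) = 0.0462407, h(0.64) = -0.0491042
z2 = 0.6400000 − (-0.0491042)·(0.6400000 − 0.5900000) / (-0.0491042 − 0.0462407) = 0.6400000 − (-0.0024552)/(-0.0953449) = 0.6142492

0.61425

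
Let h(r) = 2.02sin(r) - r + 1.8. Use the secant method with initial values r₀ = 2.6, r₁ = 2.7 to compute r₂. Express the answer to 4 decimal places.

2.6868

h(2.6) = 0.241313, h(2.7) = -0.036693
r₂ = 2.700000 − (-0.036693)·(2.700000 − 2.600000) / (-0.036693 − 0.241313) = 2.700000 − (-0.003669)/(-0.278005) = 2.686801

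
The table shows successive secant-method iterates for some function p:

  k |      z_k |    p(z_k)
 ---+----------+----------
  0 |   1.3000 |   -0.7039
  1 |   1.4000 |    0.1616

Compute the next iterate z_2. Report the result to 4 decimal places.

1.3813

z_2 = 1.4000 − 0.1616·(1.4000 − 1.3000) / (0.1616 − (-0.7039))
   = 1.4000 − (0.016160)/(0.865500) = 1.381329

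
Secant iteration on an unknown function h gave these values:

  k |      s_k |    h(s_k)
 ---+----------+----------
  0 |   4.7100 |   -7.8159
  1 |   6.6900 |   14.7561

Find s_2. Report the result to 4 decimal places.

5.3956

s_2 = 6.6900 − 14.7561·(6.6900 − 4.7100) / (14.7561 − (-7.8159))
   = 6.6900 − (29.217078)/(22.572000) = 5.395605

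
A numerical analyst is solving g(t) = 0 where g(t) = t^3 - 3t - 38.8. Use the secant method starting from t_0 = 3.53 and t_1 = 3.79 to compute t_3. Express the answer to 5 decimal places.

3.67995

g(3.53) = -5.4030230, g(3.79) = 4.2699390
t_2 = 3.7900000 − 4.2699390·(3.7900000 − 3.5300000) / (4.2699390 − (-5.4030230)) = 3.7900000 − (1.1101841)/(9.6729620) = 3.6752281
g(3.6752281) = -0.1832696
t_3 = 3.6752281 − (-0.1832696)·(3.6752281 − 3.7900000) / (-0.1832696 − 4.2699390) = 3.6752281 − (0.0210342)/(-4.4532086) = 3.6799515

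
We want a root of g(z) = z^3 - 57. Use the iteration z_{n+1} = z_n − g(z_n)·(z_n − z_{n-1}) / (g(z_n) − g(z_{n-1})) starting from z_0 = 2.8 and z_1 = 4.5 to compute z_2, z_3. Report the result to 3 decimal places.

g(2.8) = -35.04800, g(4.5) = 34.12500
z_2 = 4.50000 − 34.12500·(4.50000 − 2.80000) / (34.12500 − (-35.04800)) = 4.50000 − (58.01250)/(69.17300) = 3.66134
g(3.66134) = -7.91816
z_3 = 3.66134 − (-7.91816)·(3.66134 − 4.50000) / (-7.91816 − 34.12500) = 3.66134 − (6.64063)/(-42.04316) = 3.81929

3.661, 3.819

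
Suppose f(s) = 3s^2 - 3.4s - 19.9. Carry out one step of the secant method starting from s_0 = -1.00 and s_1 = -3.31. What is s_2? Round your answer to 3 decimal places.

f(-1.00) = -13.50000, f(-3.31) = 24.22230
s_2 = -3.31000 − 24.22230·(-3.31000 − (-1.00000)) / (24.22230 − (-13.50000)) = -3.31000 − (-55.95351)/(37.72230) = -1.82670

-1.827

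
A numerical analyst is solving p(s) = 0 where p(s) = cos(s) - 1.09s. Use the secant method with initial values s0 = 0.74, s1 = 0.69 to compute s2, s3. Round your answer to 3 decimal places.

p(0.74) = -0.06813, p(0.69) = 0.01915
s2 = 0.69000 − 0.01915·(0.69000 − 0.74000) / (0.01915 − (-0.06813)) = 0.69000 − (-0.00096)/(0.08728) = 0.70097
p(0.70097) = 0.00016
s3 = 0.70097 − 0.00016·(0.70097 − 0.69000) / (0.00016 − 0.01915) = 0.70097 − (0.00000)/(-0.01898) = 0.70106

0.701, 0.701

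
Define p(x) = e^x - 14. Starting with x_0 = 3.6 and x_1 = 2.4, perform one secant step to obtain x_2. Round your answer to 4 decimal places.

p(3.6) = 22.598234, p(2.4) = -2.976824
x_2 = 2.400000 − (-2.976824)·(2.400000 − 3.600000) / (-2.976824 − 22.598234) = 2.400000 − (3.572188)/(-25.575058) = 2.539675

2.5397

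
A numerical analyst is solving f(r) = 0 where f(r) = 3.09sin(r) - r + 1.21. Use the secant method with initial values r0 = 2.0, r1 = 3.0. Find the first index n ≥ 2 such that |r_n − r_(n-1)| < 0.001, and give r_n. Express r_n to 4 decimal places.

n = 5, r_n = 2.6550

f(2.0) = 2.019729, f(3.0) = -1.353939
r2 = 3.000000 − (-1.353939)·(1.000000)/(-3.373668) = 2.598674;  |Δ| = 0.401326
f(2.598674) = 0.207733
r3 = 2.598674 − 0.207733·(-0.401326)/(1.561672) = 2.652059;  |Δ| = 0.053384
f(2.652059) = 0.010905
r4 = 2.652059 − 0.010905·(0.053384)/(-0.196828) = 2.655016;  |Δ| = 0.002958
f(2.655016) = -0.000125
r5 = 2.655016 − (-0.000125)·(0.002958)/(-0.011030) = 2.654983;  |Δ| = 0.000033
|r5 − r4| = 0.000033 < 0.001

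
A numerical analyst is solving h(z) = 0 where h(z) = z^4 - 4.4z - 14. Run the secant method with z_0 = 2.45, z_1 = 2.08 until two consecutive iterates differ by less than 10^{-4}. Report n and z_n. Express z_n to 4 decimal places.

n = 5, z_n = 2.2066

h(2.45) = 11.250006, h(2.08) = -4.434263
z_2 = 2.080000 − (-4.434263)·(-0.370000)/(-15.684269) = 2.184607;  |Δ| = 0.104607
h(2.184607) = -0.835457
z_3 = 2.184607 − (-0.835457)·(0.104607)/(3.598806) = 2.208891;  |Δ| = 0.024284
h(2.208891) = 0.087459
z_4 = 2.208891 − 0.087459·(0.024284)/(0.922917) = 2.206590;  |Δ| = 0.002301
h(2.206590) = -0.001469
z_5 = 2.206590 − (-0.001469)·(-0.002301)/(-0.088929) = 2.206628;  |Δ| = 0.000038
|z_5 − z_4| = 0.000038 < 10^{-4}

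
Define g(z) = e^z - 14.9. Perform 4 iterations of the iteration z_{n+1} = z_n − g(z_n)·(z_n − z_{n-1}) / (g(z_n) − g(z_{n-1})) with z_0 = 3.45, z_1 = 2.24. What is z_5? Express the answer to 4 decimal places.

2.7013

g(3.45) = 16.600392, g(2.24) = -5.506669
z_2 = 2.240000 − (-5.506669)·(2.240000 − 3.450000) / (-5.506669 − 16.600392) = 2.240000 − (6.663069)/(-22.107061) = 2.541400
g(2.541400) = -2.202565
z_3 = 2.541400 − (-2.202565)·(2.541400 − 2.240000) / (-2.202565 − (-5.506669)) = 2.541400 − (-0.663853)/(3.304104) = 2.742318
g(2.742318) = 0.622922
z_4 = 2.742318 − 0.622922·(2.742318 − 2.541400) / (0.622922 − (-2.202565)) = 2.742318 − (0.125156)/(2.825486) = 2.698022
g(2.698022) = -0.049666
z_5 = 2.698022 − (-0.049666)·(2.698022 − 2.742318) / (-0.049666 − 0.622922) = 2.698022 − (0.002200)/(-0.672588) = 2.701293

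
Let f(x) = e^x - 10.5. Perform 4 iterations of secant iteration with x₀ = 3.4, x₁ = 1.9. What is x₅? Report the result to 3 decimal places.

f(3.4) = 19.46410, f(1.9) = -3.81411
x₂ = 1.90000 − (-3.81411)·(1.90000 − 3.40000) / (-3.81411 − 19.46410) = 1.90000 − (5.72116)/(-23.27821) = 2.14577
f(2.14577) = -1.95135
x₃ = 2.14577 − (-1.95135)·(2.14577 − 1.90000) / (-1.95135 − (-3.81411)) = 2.14577 − (-0.47959)/(1.86275) = 2.40324
f(2.40324) = 0.55891
x₄ = 2.40324 − 0.55891·(2.40324 − 2.14577) / (0.55891 − (-1.95135)) = 2.40324 − (0.14390)/(2.51026) = 2.34591
f(2.34591) = -0.05721
x₅ = 2.34591 − (-0.05721)·(2.34591 − 2.40324) / (-0.05721 − 0.55891) = 2.34591 − (0.00328)/(-0.61611) = 2.35123

2.351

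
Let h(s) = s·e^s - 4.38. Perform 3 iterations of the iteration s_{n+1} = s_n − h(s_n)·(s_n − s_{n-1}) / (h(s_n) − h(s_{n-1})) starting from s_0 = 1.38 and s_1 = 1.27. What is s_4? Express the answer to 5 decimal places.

h(1.38) = 1.1053642, h(1.27) = 0.1422828
s_2 = 1.2700000 − 0.1422828·(1.2700000 − 1.3800000) / (0.1422828 − 1.1053642) = 1.2700000 − (-0.0156511)/(-0.9630815) = 1.2537489
h(1.2537489) = 0.0124499
s_3 = 1.2537489 − 0.0124499·(1.2537489 − 1.2700000) / (0.0124499 − 0.1422828) = 1.2537489 − (-0.0002023)/(-0.1298328) = 1.2521906
h(1.2521906) = 0.0001592
s_4 = 1.2521906 − 0.0001592·(1.2521906 − 1.2537489) / (0.0001592 − 0.0124499) = 1.2521906 − (-0.0000002)/(-0.0122907) = 1.2521704

1.25217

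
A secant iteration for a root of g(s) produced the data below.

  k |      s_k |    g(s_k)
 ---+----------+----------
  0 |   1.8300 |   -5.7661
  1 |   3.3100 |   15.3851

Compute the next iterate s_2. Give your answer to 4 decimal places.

s_2 = 3.3100 − 15.3851·(3.3100 − 1.8300) / (15.3851 − (-5.7661))
   = 3.3100 − (22.769948)/(21.151200) = 2.233468

2.2335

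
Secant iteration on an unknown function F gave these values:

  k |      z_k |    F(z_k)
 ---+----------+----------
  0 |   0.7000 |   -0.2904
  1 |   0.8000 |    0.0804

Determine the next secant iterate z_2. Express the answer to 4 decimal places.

0.7783

z_2 = 0.8000 − 0.0804·(0.8000 − 0.7000) / (0.0804 − (-0.2904))
   = 0.8000 − (0.008040)/(0.370800) = 0.778317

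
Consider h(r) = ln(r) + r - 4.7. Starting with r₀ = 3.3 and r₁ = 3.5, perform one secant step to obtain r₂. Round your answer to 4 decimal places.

h(3.3) = -0.206078, h(3.5) = 0.052763
r₂ = 3.500000 − 0.052763·(3.500000 − 3.300000) / (0.052763 − (-0.206078)) = 3.500000 − (0.010553)/(0.258841) = 3.459231

3.4592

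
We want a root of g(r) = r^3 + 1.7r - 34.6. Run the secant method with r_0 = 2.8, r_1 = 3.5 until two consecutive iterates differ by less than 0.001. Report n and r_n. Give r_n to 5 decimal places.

g(2.8) = -7.8880000, g(3.5) = 14.2250000
r_2 = 3.5000000 − 14.2250000·(0.7000000)/(22.1130000) = 3.0496993;  |Δ| = 0.4503007
g(3.0496993) = -1.0512780
r_3 = 3.0496993 − (-1.0512780)·(-0.4503007)/(-15.2762780) = 3.0806879;  |Δ| = 0.0309887
g(3.0806879) = -0.1251364
r_4 = 3.0806879 − (-0.1251364)·(0.0309887)/(0.9261415) = 3.0848750;  |Δ| = 0.0041871
g(3.0848750) = 0.0013572
r_5 = 3.0848750 − 0.0013572·(0.0041871)/(0.1264937) = 3.0848301;  |Δ| = 0.0000449
|r_5 − r_4| = 0.0000449 < 0.001

n = 5, r_n = 3.08483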